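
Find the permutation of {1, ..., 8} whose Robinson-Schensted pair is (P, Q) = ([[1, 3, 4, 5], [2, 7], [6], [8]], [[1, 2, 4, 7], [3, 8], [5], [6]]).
2 8 3 6 4 1 7 5

Reverse RSK: for i = n, n-1, ..., 1, locate i in Q, remove the corresponding corner cell from P, and reverse-bump its entry up through P; the value ejected from row 1 is w(i).

So w = 2 8 3 6 4 1 7 5.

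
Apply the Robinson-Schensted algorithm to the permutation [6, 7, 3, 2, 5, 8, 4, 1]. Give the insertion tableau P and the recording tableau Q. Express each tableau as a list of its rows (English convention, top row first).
P = [[1, 4, 8], [2, 5], [3, 7], [6]], Q = [[1, 2, 6], [3, 5], [4, 7], [8]]

Insert each entry of the permutation into P by Schensted row insertion, recording in Q the position of each new cell.

Insert 6: appended to row 1. P = [[6]].
Insert 7: appended to row 1. P = [[6, 7]].
Insert 3: 3 bumps 6 from row 1; 6 starts row 2. P = [[3, 7], [6]].
Insert 2: 2 bumps 3 from row 1; 3 bumps 6 from row 2; 6 starts row 3. P = [[2, 7], [3], [6]].
Insert 5: 5 bumps 7 from row 1; 7 appends to row 2. P = [[2, 5], [3, 7], [6]].
Insert 8: appended to row 1. P = [[2, 5, 8], [3, 7], [6]].
Insert 4: 4 bumps 5 from row 1; 5 bumps 7 from row 2; 7 appends to row 3. P = [[2, 4, 8], [3, 5], [6, 7]].
Insert 1: 1 bumps 2 from row 1; 2 bumps 3 from row 2; 3 bumps 6 from row 3; 6 starts row 4. P = [[1, 4, 8], [2, 5], [3, 7], [6]].

So P = [[1, 4, 8], [2, 5], [3, 7], [6]], Q = [[1, 2, 6], [3, 5], [4, 7], [8]].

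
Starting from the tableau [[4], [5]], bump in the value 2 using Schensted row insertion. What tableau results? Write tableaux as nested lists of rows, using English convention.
In row 1, 2 replaces 4 (the leftmost entry greater than 2); 4 is bumped to row 2. In row 2, 4 replaces 5 (the leftmost entry greater than 4); 5 is bumped to row 3. 5 starts a new row 3. The new tableau is [[2], [4], [5]].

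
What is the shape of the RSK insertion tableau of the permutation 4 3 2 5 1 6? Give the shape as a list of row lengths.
[3, 1, 1, 1]

Row-insert each entry into an empty tableau.

After inserting 4: P = [[4]].
After inserting 3: P = [[3], [4]].
After inserting 2: P = [[2], [3], [4]].
After inserting 5: P = [[2, 5], [3], [4]].
After inserting 1: P = [[1, 5], [2], [3], [4]].
After inserting 6: P = [[1, 5, 6], [2], [3], [4]].

The final insertion tableau P = [[1, 5, 6], [2], [3], [4]] has shape [3, 1, 1, 1].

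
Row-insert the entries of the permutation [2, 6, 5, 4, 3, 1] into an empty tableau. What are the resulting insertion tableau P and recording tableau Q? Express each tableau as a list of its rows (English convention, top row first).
P = [[1, 3], [2], [4], [5], [6]], Q = [[1, 2], [3], [4], [5], [6]]

Insert each entry of the permutation into P by Schensted row insertion, recording in Q the position of each new cell.

Insert 2: appended to row 1. P = [[2]], Q = [[1]].
Insert 6: appended to row 1. P = [[2, 6]], Q = [[1, 2]].
Insert 5: 5 bumps 6 from row 1; 6 starts row 2. P = [[2, 5], [6]], Q = [[1, 2], [3]].
Insert 4: 4 bumps 5 from row 1; 5 bumps 6 from row 2; 6 starts row 3. P = [[2, 4], [5], [6]], Q = [[1, 2], [3], [4]].
Insert 3: 3 bumps 4 from row 1; 4 bumps 5 from row 2; 5 bumps 6 from row 3; 6 starts row 4. P = [[2, 3], [4], [5], [6]], Q = [[1, 2], [3], [4], [5]].
Insert 1: 1 bumps 2 from row 1; 2 bumps 4 from row 2; 4 bumps 5 from row 3; 5 bumps 6 from row 4; 6 starts row 5. P = [[1, 3], [2], [4], [5], [6]], Q = [[1, 2], [3], [4], [5], [6]].

So P = [[1, 3], [2], [4], [5], [6]], Q = [[1, 2], [3], [4], [5], [6]].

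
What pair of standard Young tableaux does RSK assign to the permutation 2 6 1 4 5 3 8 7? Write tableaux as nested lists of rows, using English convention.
Insert each entry of the permutation into P by Schensted row insertion, recording in Q the position of each new cell.

Insert 2: appended to row 1. P = [[2]], Q = [[1]].
Insert 6: appended to row 1. P = [[2, 6]], Q = [[1, 2]].
Insert 1: 1 bumps 2 from row 1; 2 starts row 2. P = [[1, 6], [2]], Q = [[1, 2], [3]].
Insert 4: 4 bumps 6 from row 1; 6 appends to row 2. P = [[1, 4], [2, 6]], Q = [[1, 2], [3, 4]].
Insert 5: appended to row 1. P = [[1, 4, 5], [2, 6]], Q = [[1, 2, 5], [3, 4]].
Insert 3: 3 bumps 4 from row 1; 4 bumps 6 from row 2; 6 starts row 3. P = [[1, 3, 5], [2, 4], [6]], Q = [[1, 2, 5], [3, 4], [6]].
Insert 8: appended to row 1. P = [[1, 3, 5, 8], [2, 4], [6]], Q = [[1, 2, 5, 7], [3, 4], [6]].
Insert 7: 7 bumps 8 from row 1; 8 appends to row 2. P = [[1, 3, 5, 7], [2, 4, 8], [6]], Q = [[1, 2, 5, 7], [3, 4, 8], [6]].

So P = [[1, 3, 5, 7], [2, 4, 8], [6]], Q = [[1, 2, 5, 7], [3, 4, 8], [6]].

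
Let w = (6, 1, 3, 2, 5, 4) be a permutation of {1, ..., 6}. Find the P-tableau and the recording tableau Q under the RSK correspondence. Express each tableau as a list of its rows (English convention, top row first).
P = [[1, 2, 4], [3, 5], [6]], Q = [[1, 3, 5], [2, 6], [4]]

Insert each entry of the permutation into P by Schensted row insertion, recording in Q the position of each new cell.

Insert 6: appended to row 1. P = [[6]].
Insert 1: 1 bumps 6 from row 1; 6 starts row 2. P = [[1], [6]].
Insert 3: appended to row 1. P = [[1, 3], [6]].
Insert 2: 2 bumps 3 from row 1; 3 bumps 6 from row 2; 6 starts row 3. P = [[1, 2], [3], [6]].
Insert 5: appended to row 1. P = [[1, 2, 5], [3], [6]].
Insert 4: 4 bumps 5 from row 1; 5 appends to row 2. P = [[1, 2, 4], [3, 5], [6]].

So P = [[1, 2, 4], [3, 5], [6]], Q = [[1, 3, 5], [2, 6], [4]].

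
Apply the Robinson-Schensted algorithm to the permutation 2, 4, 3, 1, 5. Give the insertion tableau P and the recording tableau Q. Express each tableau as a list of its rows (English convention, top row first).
P = [[1, 3, 5], [2], [4]], Q = [[1, 2, 5], [3], [4]]

Insert each entry of the permutation into P by Schensted row insertion, recording in Q the position of each new cell.

Insert 2: appended to row 1. P = [[2]], Q = [[1]].
Insert 4: appended to row 1. P = [[2, 4]], Q = [[1, 2]].
Insert 3: 3 bumps 4 from row 1; 4 starts row 2. P = [[2, 3], [4]], Q = [[1, 2], [3]].
Insert 1: 1 bumps 2 from row 1; 2 bumps 4 from row 2; 4 starts row 3. P = [[1, 3], [2], [4]], Q = [[1, 2], [3], [4]].
Insert 5: appended to row 1. P = [[1, 3, 5], [2], [4]], Q = [[1, 2, 5], [3], [4]].

So P = [[1, 3, 5], [2], [4]], Q = [[1, 2, 5], [3], [4]].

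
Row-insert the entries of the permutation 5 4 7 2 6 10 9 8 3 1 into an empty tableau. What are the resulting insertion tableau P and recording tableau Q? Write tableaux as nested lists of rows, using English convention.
Insert each entry of the permutation into P by Schensted row insertion, recording in Q the position of each new cell.

Insert 5: appended to row 1. P = [[5]].
Insert 4: 4 bumps 5 from row 1; 5 starts row 2. P = [[4], [5]].
Insert 7: appended to row 1. P = [[4, 7], [5]].
Insert 2: 2 bumps 4 from row 1; 4 bumps 5 from row 2; 5 starts row 3. P = [[2, 7], [4], [5]].
Insert 6: 6 bumps 7 from row 1; 7 appends to row 2. P = [[2, 6], [4, 7], [5]].
Insert 10: appended to row 1. P = [[2, 6, 10], [4, 7], [5]].
Insert 9: 9 bumps 10 from row 1; 10 appends to row 2. P = [[2, 6, 9], [4, 7, 10], [5]].
Insert 8: 8 bumps 9 from row 1; 9 bumps 10 from row 2; 10 appends to row 3. P = [[2, 6, 8], [4, 7, 9], [5, 10]].
Insert 3: 3 bumps 6 from row 1; 6 bumps 7 from row 2; 7 bumps 10 from row 3; 10 starts row 4. P = [[2, 3, 8], [4, 6, 9], [5, 7], [10]].
Insert 1: 1 bumps 2 from row 1; 2 bumps 4 from row 2; 4 bumps 5 from row 3; 5 bumps 10 from row 4; 10 starts row 5. P = [[1, 3, 8], [2, 6, 9], [4, 7], [5], [10]].

So P = [[1, 3, 8], [2, 6, 9], [4, 7], [5], [10]], Q = [[1, 3, 6], [2, 5, 7], [4, 8], [9], [10]].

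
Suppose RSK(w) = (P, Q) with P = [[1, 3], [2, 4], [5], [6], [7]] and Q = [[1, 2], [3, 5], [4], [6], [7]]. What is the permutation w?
Reverse the RSK construction: for i from n down to 1, find the cell of Q containing i, remove the entry at that cell from P, and reverse-bump it up through P; the value ejected from row 1 is w(i).

Step i=7: Q has 7 at row 5, column 1; remove 7 from row 5 of P and reverse-bump: 7 enters row 4 and ejects 6; 6 enters row 3 and ejects 5; 5 enters row 2 and ejects 4; 4 enters row 1 and ejects 3. So w(7) = 3. P is now [[1, 4], [2, 5], [6], [7]].
Step i=6: Q has 6 at row 4, column 1; remove 7 from row 4 of P and reverse-bump: 7 enters row 3 and ejects 6; 6 enters row 2 and ejects 5; 5 enters row 1 and ejects 4. So w(6) = 4. P is now [[1, 5], [2, 6], [7]].
Step i=5: Q has 5 at row 2, column 2; remove 6 from row 2 of P and reverse-bump: 6 enters row 1 and ejects 5. So w(5) = 5. P is now [[1, 6], [2], [7]].
Step i=4: Q has 4 at row 3, column 1; remove 7 from row 3 of P and reverse-bump: 7 enters row 2 and ejects 2; 2 enters row 1 and ejects 1. So w(4) = 1. P is now [[2, 6], [7]].
Step i=3: Q has 3 at row 2, column 1; remove 7 from row 2 of P and reverse-bump: 7 enters row 1 and ejects 6. So w(3) = 6. P is now [[2, 7]].
Step i=2: Q has 2 at row 1, column 2; remove that cell from P, ejecting 7. So w(2) = 7. P is now [[2]].
Step i=1: Q has 1 at row 1, column 1; remove that cell from P, ejecting 2. So w(1) = 2. P is now [].

So w = 2 7 6 1 5 4 3.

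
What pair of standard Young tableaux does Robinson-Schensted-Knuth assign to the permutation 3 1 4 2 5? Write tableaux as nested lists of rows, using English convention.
P = [[1, 2, 5], [3, 4]], Q = [[1, 3, 5], [2, 4]]

Insert each entry of the permutation into P by Schensted row insertion, recording in Q the position of each new cell.

Insert 3: appended to row 1. P = [[3]].
Insert 1: 1 bumps 3 from row 1; 3 starts row 2. P = [[1], [3]].
Insert 4: appended to row 1. P = [[1, 4], [3]].
Insert 2: 2 bumps 4 from row 1; 4 appends to row 2. P = [[1, 2], [3, 4]].
Insert 5: appended to row 1. P = [[1, 2, 5], [3, 4]].

So P = [[1, 2, 5], [3, 4]], Q = [[1, 3, 5], [2, 4]].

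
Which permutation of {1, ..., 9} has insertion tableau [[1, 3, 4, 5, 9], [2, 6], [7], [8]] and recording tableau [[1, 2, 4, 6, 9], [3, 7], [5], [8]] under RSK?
2 8 3 4 1 7 6 5 9

Reverse the RSK construction: for i from n down to 1, find the cell of Q containing i, remove the entry at that cell from P, and reverse-bump it up through P; the value ejected from row 1 is w(i).

Step i=9: Q has 9 at row 1, column 5; remove that cell from P, ejecting 9. So w(9) = 9. P is now [[1, 3, 4, 5], [2, 6], [7], [8]].
Step i=8: Q has 8 at row 4, column 1; remove 8 from row 4 of P and reverse-bump: 8 enters row 3 and ejects 7; 7 enters row 2 and ejects 6; 6 enters row 1 and ejects 5. So w(8) = 5. P is now [[1, 3, 4, 6], [2, 7], [8]].
Step i=7: Q has 7 at row 2, column 2; remove 7 from row 2 of P and reverse-bump: 7 enters row 1 and ejects 6. So w(7) = 6. P is now [[1, 3, 4, 7], [2], [8]].
Step i=6: Q has 6 at row 1, column 4; remove that cell from P, ejecting 7. So w(6) = 7. P is now [[1, 3, 4], [2], [8]].
Step i=5: Q has 5 at row 3, column 1; remove 8 from row 3 of P and reverse-bump: 8 enters row 2 and ejects 2; 2 enters row 1 and ejects 1. So w(5) = 1. P is now [[2, 3, 4], [8]].
Step i=4: Q has 4 at row 1, column 3; remove that cell from P, ejecting 4. So w(4) = 4. P is now [[2, 3], [8]].
Step i=3: Q has 3 at row 2, column 1; remove 8 from row 2 of P and reverse-bump: 8 enters row 1 and ejects 3. So w(3) = 3. P is now [[2, 8]].
Step i=2: Q has 2 at row 1, column 2; remove that cell from P, ejecting 8. So w(2) = 8. P is now [[2]].
Step i=1: Q has 1 at row 1, column 1; remove that cell from P, ejecting 2. So w(1) = 2. P is now [].

So w = 2 8 3 4 1 7 6 5 9.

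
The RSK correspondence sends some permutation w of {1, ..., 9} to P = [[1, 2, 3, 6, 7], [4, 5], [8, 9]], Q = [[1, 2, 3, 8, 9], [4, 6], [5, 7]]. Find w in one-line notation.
Reverse the RSK construction: for i from n down to 1, find the cell of Q containing i, remove the entry at that cell from P, and reverse-bump it up through P; the value ejected from row 1 is w(i).

Step i=9: Q has 9 at row 1, column 5; remove that cell from P, ejecting 7. So w(9) = 7. P is now [[1, 2, 3, 6], [4, 5], [8, 9]].
Step i=8: Q has 8 at row 1, column 4; remove that cell from P, ejecting 6. So w(8) = 6. P is now [[1, 2, 3], [4, 5], [8, 9]].
Step i=7: Q has 7 at row 3, column 2; remove 9 from row 3 of P and reverse-bump: 9 enters row 2 and ejects 5; 5 enters row 1 and ejects 3. So w(7) = 3. P is now [[1, 2, 5], [4, 9], [8]].
Step i=6: Q has 6 at row 2, column 2; remove 9 from row 2 of P and reverse-bump: 9 enters row 1 and ejects 5. So w(6) = 5. P is now [[1, 2, 9], [4], [8]].
Step i=5: Q has 5 at row 3, column 1; remove 8 from row 3 of P and reverse-bump: 8 enters row 2 and ejects 4; 4 enters row 1 and ejects 2. So w(5) = 2. P is now [[1, 4, 9], [8]].
Step i=4: Q has 4 at row 2, column 1; remove 8 from row 2 of P and reverse-bump: 8 enters row 1 and ejects 4. So w(4) = 4. P is now [[1, 8, 9]].
Step i=3: Q has 3 at row 1, column 3; remove that cell from P, ejecting 9. So w(3) = 9. P is now [[1, 8]].
Step i=2: Q has 2 at row 1, column 2; remove that cell from P, ejecting 8. So w(2) = 8. P is now [[1]].
Step i=1: Q has 1 at row 1, column 1; remove that cell from P, ejecting 1. So w(1) = 1. P is now [].

So w = 1 8 9 4 2 5 3 6 7.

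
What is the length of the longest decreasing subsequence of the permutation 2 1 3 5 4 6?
2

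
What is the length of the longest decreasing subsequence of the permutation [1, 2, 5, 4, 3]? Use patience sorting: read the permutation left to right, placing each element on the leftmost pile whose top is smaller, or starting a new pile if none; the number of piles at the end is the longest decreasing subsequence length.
1: new pile. tops = [1]
2: onto pile 1 (replacing 1). tops = [2]
5: onto pile 1 (replacing 2). tops = [5]
4: new pile. tops = [5, 4]
3: new pile. tops = [5, 4, 3]

3 piles, so the longest decreasing subsequence has length 3.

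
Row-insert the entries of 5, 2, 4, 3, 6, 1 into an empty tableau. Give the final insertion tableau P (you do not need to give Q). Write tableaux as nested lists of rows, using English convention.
Insert 5: appended to row 1. P = [[5]].
Insert 2: 2 bumps 5 from row 1; 5 starts row 2. P = [[2], [5]].
Insert 4: appended to row 1. P = [[2, 4], [5]].
Insert 3: 3 bumps 4 from row 1; 4 bumps 5 from row 2; 5 starts row 3. P = [[2, 3], [4], [5]].
Insert 6: appended to row 1. P = [[2, 3, 6], [4], [5]].
Insert 1: 1 bumps 2 from row 1; 2 bumps 4 from row 2; 4 bumps 5 from row 3; 5 starts row 4. P = [[1, 3, 6], [2], [4], [5]].

So P = [[1, 3, 6], [2], [4], [5]].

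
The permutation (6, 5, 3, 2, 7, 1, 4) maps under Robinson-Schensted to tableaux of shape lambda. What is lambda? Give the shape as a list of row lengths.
Row-insert each entry into an empty tableau.

After inserting 6: P = [[6]].
After inserting 5: P = [[5], [6]].
After inserting 3: P = [[3], [5], [6]].
After inserting 2: P = [[2], [3], [5], [6]].
After inserting 7: P = [[2, 7], [3], [5], [6]].
After inserting 1: P = [[1, 7], [2], [3], [5], [6]].
After inserting 4: P = [[1, 4], [2, 7], [3], [5], [6]].

The final insertion tableau P = [[1, 4], [2, 7], [3], [5], [6]] has shape [2, 2, 1, 1, 1].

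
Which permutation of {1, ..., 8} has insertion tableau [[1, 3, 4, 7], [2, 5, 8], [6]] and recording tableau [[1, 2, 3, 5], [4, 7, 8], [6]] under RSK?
Reverse the RSK construction: for i from n down to 1, find the cell of Q containing i, remove the entry at that cell from P, and reverse-bump it up through P; the value ejected from row 1 is w(i).

Step i=8: Q has 8 at row 2, column 3; remove 8 from row 2 of P and reverse-bump: 8 enters row 1 and ejects 7. So w(8) = 7. P is now [[1, 3, 4, 8], [2, 5], [6]].
Step i=7: Q has 7 at row 2, column 2; remove 5 from row 2 of P and reverse-bump: 5 enters row 1 and ejects 4. So w(7) = 4. P is now [[1, 3, 5, 8], [2], [6]].
Step i=6: Q has 6 at row 3, column 1; remove 6 from row 3 of P and reverse-bump: 6 enters row 2 and ejects 2; 2 enters row 1 and ejects 1. So w(6) = 1. P is now [[2, 3, 5, 8], [6]].
Step i=5: Q has 5 at row 1, column 4; remove that cell from P, ejecting 8. So w(5) = 8. P is now [[2, 3, 5], [6]].
Step i=4: Q has 4 at row 2, column 1; remove 6 from row 2 of P and reverse-bump: 6 enters row 1 and ejects 5. So w(4) = 5. P is now [[2, 3, 6]].
Step i=3: Q has 3 at row 1, column 3; remove that cell from P, ejecting 6. So w(3) = 6. P is now [[2, 3]].
Step i=2: Q has 2 at row 1, column 2; remove that cell from P, ejecting 3. So w(2) = 3. P is now [[2]].
Step i=1: Q has 1 at row 1, column 1; remove that cell from P, ejecting 2. So w(1) = 2. P is now [].

So w = 2 3 6 5 8 1 4 7.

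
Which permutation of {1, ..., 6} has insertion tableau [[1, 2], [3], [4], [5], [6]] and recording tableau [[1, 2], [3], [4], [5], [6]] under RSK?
Reverse RSK: for i = n, n-1, ..., 1, locate i in Q, remove the corresponding corner cell from P, and reverse-bump its entry up through P; the value ejected from row 1 is w(i).

So w = 1 6 5 4 3 2.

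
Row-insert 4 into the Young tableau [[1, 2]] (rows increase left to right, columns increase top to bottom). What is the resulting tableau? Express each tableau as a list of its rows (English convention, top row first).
4 is larger than every entry of row 1, so it is appended to row 1. The new tableau is [[1, 2, 4]].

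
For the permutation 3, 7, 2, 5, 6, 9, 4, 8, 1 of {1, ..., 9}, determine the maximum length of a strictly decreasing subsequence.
4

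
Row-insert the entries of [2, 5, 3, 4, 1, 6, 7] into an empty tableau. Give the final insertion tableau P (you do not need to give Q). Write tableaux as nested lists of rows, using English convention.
After inserting 2: P = [[2]].
After inserting 5: P = [[2, 5]].
After inserting 3: P = [[2, 3], [5]].
After inserting 4: P = [[2, 3, 4], [5]].
After inserting 1: P = [[1, 3, 4], [2], [5]].
After inserting 6: P = [[1, 3, 4, 6], [2], [5]].
After inserting 7: P = [[1, 3, 4, 6, 7], [2], [5]].

So P = [[1, 3, 4, 6, 7], [2], [5]].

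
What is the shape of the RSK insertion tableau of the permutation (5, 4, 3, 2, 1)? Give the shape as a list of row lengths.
Row-insert each entry into an empty tableau.

After inserting 5: P = [[5]].
After inserting 4: P = [[4], [5]].
After inserting 3: P = [[3], [4], [5]].
After inserting 2: P = [[2], [3], [4], [5]].
After inserting 1: P = [[1], [2], [3], [4], [5]].

The final insertion tableau P = [[1], [2], [3], [4], [5]] has shape [1, 1, 1, 1, 1].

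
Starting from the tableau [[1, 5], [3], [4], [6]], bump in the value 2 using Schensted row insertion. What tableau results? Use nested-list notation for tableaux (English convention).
[[1, 2], [3, 5], [4], [6]]

In row 1, 2 replaces 5 (the leftmost entry greater than 2); 5 is bumped to row 2. 5 is appended to row 2. The new tableau is [[1, 2], [3, 5], [4], [6]].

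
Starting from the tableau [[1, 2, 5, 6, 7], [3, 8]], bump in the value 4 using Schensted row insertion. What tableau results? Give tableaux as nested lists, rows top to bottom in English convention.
In row 1, 4 replaces 5 (the leftmost entry greater than 4); 5 is bumped to row 2. In row 2, 5 replaces 8 (the leftmost entry greater than 5); 8 is bumped to row 3. 8 starts a new row 3. The new tableau is [[1, 2, 4, 6, 7], [3, 5], [8]].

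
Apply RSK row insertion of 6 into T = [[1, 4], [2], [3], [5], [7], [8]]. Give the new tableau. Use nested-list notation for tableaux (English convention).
[[1, 4, 6], [2], [3], [5], [7], [8]]

6 is larger than every entry of row 1, so it is appended to row 1. The new tableau is [[1, 4, 6], [2], [3], [5], [7], [8]].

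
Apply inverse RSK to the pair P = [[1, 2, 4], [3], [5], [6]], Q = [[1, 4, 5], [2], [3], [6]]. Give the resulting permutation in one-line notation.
6 5 1 3 4 2

Reverse the RSK construction: for i from n down to 1, find the cell of Q containing i, remove the entry at that cell from P, and reverse-bump it up through P; the value ejected from row 1 is w(i).

Step i=6: Q has 6 at row 4, column 1; remove 6 from row 4 of P and reverse-bump: 6 enters row 3 and ejects 5; 5 enters row 2 and ejects 3; 3 enters row 1 and ejects 2. So w(6) = 2. P is now [[1, 3, 4], [5], [6]].
Step i=5: Q has 5 at row 1, column 3; remove that cell from P, ejecting 4. So w(5) = 4. P is now [[1, 3], [5], [6]].
Step i=4: Q has 4 at row 1, column 2; remove that cell from P, ejecting 3. So w(4) = 3. P is now [[1], [5], [6]].
Step i=3: Q has 3 at row 3, column 1; remove 6 from row 3 of P and reverse-bump: 6 enters row 2 and ejects 5; 5 enters row 1 and ejects 1. So w(3) = 1. P is now [[5], [6]].
Step i=2: Q has 2 at row 2, column 1; remove 6 from row 2 of P and reverse-bump: 6 enters row 1 and ejects 5. So w(2) = 5. P is now [[6]].
Step i=1: Q has 1 at row 1, column 1; remove that cell from P, ejecting 6. So w(1) = 6. P is now [].

So w = 6 5 1 3 4 2.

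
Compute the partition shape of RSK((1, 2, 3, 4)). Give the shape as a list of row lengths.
[4]

Row-insert each entry into an empty tableau.

After inserting 1: P = [[1]].
After inserting 2: P = [[1, 2]].
After inserting 3: P = [[1, 2, 3]].
After inserting 4: P = [[1, 2, 3, 4]].

The final insertion tableau P = [[1, 2, 3, 4]] has shape [4].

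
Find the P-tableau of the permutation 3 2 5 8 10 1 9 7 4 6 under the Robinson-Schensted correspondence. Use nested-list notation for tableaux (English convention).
P = [[1, 4, 6, 9], [2, 5, 7], [3, 8], [10]]

Insert 3: appended to row 1. P = [[3]].
Insert 2: 2 bumps 3 from row 1; 3 starts row 2. P = [[2], [3]].
Insert 5: appended to row 1. P = [[2, 5], [3]].
Insert 8: appended to row 1. P = [[2, 5, 8], [3]].
Insert 10: appended to row 1. P = [[2, 5, 8, 10], [3]].
Insert 1: 1 bumps 2 from row 1; 2 bumps 3 from row 2; 3 starts row 3. P = [[1, 5, 8, 10], [2], [3]].
Insert 9: 9 bumps 10 from row 1; 10 appends to row 2. P = [[1, 5, 8, 9], [2, 10], [3]].
Insert 7: 7 bumps 8 from row 1; 8 bumps 10 from row 2; 10 appends to row 3. P = [[1, 5, 7, 9], [2, 8], [3, 10]].
Insert 4: 4 bumps 5 from row 1; 5 bumps 8 from row 2; 8 bumps 10 from row 3; 10 starts row 4. P = [[1, 4, 7, 9], [2, 5], [3, 8], [10]].
Insert 6: 6 bumps 7 from row 1; 7 appends to row 2. P = [[1, 4, 6, 9], [2, 5, 7], [3, 8], [10]].

So P = [[1, 4, 6, 9], [2, 5, 7], [3, 8], [10]].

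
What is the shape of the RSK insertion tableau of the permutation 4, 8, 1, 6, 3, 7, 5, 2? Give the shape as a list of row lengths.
Row-insert each entry into an empty tableau.

After inserting 4: P = [[4]].
After inserting 8: P = [[4, 8]].
After inserting 1: P = [[1, 8], [4]].
After inserting 6: P = [[1, 6], [4, 8]].
After inserting 3: P = [[1, 3], [4, 6], [8]].
After inserting 7: P = [[1, 3, 7], [4, 6], [8]].
After inserting 5: P = [[1, 3, 5], [4, 6, 7], [8]].
After inserting 2: P = [[1, 2, 5], [3, 6, 7], [4], [8]].

The final insertion tableau P = [[1, 2, 5], [3, 6, 7], [4], [8]] has shape [3, 3, 1, 1].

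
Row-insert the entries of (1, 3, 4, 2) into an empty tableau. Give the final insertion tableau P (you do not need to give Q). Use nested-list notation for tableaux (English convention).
P = [[1, 2, 4], [3]]

After inserting 1: P = [[1]].
After inserting 3: P = [[1, 3]].
After inserting 4: P = [[1, 3, 4]].
After inserting 2: P = [[1, 2, 4], [3]].

So P = [[1, 2, 4], [3]].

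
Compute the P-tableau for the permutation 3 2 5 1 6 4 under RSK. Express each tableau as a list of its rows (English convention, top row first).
After inserting 3: P = [[3]].
After inserting 2: P = [[2], [3]].
After inserting 5: P = [[2, 5], [3]].
After inserting 1: P = [[1, 5], [2], [3]].
After inserting 6: P = [[1, 5, 6], [2], [3]].
After inserting 4: P = [[1, 4, 6], [2, 5], [3]].

So P = [[1, 4, 6], [2, 5], [3]].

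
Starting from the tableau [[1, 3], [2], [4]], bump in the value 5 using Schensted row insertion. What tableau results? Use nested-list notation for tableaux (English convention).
[[1, 3, 5], [2], [4]]

5 is larger than every entry of row 1, so it is appended to row 1. The new tableau is [[1, 3, 5], [2], [4]].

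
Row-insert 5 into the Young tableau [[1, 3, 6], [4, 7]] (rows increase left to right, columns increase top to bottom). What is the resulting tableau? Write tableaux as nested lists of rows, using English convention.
[[1, 3, 5], [4, 6], [7]]

In row 1, 5 replaces 6 (the leftmost entry greater than 5); 6 is bumped to row 2. In row 2, 6 replaces 7 (the leftmost entry greater than 6); 7 is bumped to row 3. 7 starts a new row 3. The new tableau is [[1, 3, 5], [4, 6], [7]].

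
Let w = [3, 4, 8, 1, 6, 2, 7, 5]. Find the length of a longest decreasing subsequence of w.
3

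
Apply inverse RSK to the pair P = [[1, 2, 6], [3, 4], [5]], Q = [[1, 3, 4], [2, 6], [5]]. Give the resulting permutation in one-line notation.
Reverse the RSK construction: for i from n down to 1, find the cell of Q containing i, remove the entry at that cell from P, and reverse-bump it up through P; the value ejected from row 1 is w(i).

Step i=6: Q has 6 at row 2, column 2; remove 4 from row 2 of P and reverse-bump: 4 enters row 1 and ejects 2. So w(6) = 2. P is now [[1, 4, 6], [3], [5]].
Step i=5: Q has 5 at row 3, column 1; remove 5 from row 3 of P and reverse-bump: 5 enters row 2 and ejects 3; 3 enters row 1 and ejects 1. So w(5) = 1. P is now [[3, 4, 6], [5]].
Step i=4: Q has 4 at row 1, column 3; remove that cell from P, ejecting 6. So w(4) = 6. P is now [[3, 4], [5]].
Step i=3: Q has 3 at row 1, column 2; remove that cell from P, ejecting 4. So w(3) = 4. P is now [[3], [5]].
Step i=2: Q has 2 at row 2, column 1; remove 5 from row 2 of P and reverse-bump: 5 enters row 1 and ejects 3. So w(2) = 3. P is now [[5]].
Step i=1: Q has 1 at row 1, column 1; remove that cell from P, ejecting 5. So w(1) = 5. P is now [].

So w = 5 3 4 6 1 2.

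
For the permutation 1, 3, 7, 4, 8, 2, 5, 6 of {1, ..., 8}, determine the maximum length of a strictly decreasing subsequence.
3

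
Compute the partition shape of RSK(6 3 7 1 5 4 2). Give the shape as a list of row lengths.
[2, 2, 2, 1]

Row-insert each entry into an empty tableau.

After inserting 6: P = [[6]].
After inserting 3: P = [[3], [6]].
After inserting 7: P = [[3, 7], [6]].
After inserting 1: P = [[1, 7], [3], [6]].
After inserting 5: P = [[1, 5], [3, 7], [6]].
After inserting 4: P = [[1, 4], [3, 5], [6, 7]].
After inserting 2: P = [[1, 2], [3, 4], [5, 7], [6]].

The final insertion tableau P = [[1, 2], [3, 4], [5, 7], [6]] has shape [2, 2, 2, 1].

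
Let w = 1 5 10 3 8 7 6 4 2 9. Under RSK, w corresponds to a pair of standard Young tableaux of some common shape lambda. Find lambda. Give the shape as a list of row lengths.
[4, 2, 1, 1, 1, 1]

Row-insert each entry into an empty tableau.

After inserting 1: P = [[1]].
After inserting 5: P = [[1, 5]].
After inserting 10: P = [[1, 5, 10]].
After inserting 3: P = [[1, 3, 10], [5]].
After inserting 8: P = [[1, 3, 8], [5, 10]].
After inserting 7: P = [[1, 3, 7], [5, 8], [10]].
After inserting 6: P = [[1, 3, 6], [5, 7], [8], [10]].
After inserting 4: P = [[1, 3, 4], [5, 6], [7], [8], [10]].
After inserting 2: P = [[1, 2, 4], [3, 6], [5], [7], [8], [10]].
After inserting 9: P = [[1, 2, 4, 9], [3, 6], [5], [7], [8], [10]].

The final insertion tableau P = [[1, 2, 4, 9], [3, 6], [5], [7], [8], [10]] has shape [4, 2, 1, 1, 1, 1].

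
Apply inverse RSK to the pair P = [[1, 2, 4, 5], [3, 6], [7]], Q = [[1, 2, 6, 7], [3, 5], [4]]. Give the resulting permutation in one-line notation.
3 7 6 1 2 4 5

Reverse the RSK construction: for i from n down to 1, find the cell of Q containing i, remove the entry at that cell from P, and reverse-bump it up through P; the value ejected from row 1 is w(i).

Step i=7: Q has 7 at row 1, column 4; remove that cell from P, ejecting 5. So w(7) = 5. P is now [[1, 2, 4], [3, 6], [7]].
Step i=6: Q has 6 at row 1, column 3; remove that cell from P, ejecting 4. So w(6) = 4. P is now [[1, 2], [3, 6], [7]].
Step i=5: Q has 5 at row 2, column 2; remove 6 from row 2 of P and reverse-bump: 6 enters row 1 and ejects 2. So w(5) = 2. P is now [[1, 6], [3], [7]].
Step i=4: Q has 4 at row 3, column 1; remove 7 from row 3 of P and reverse-bump: 7 enters row 2 and ejects 3; 3 enters row 1 and ejects 1. So w(4) = 1. P is now [[3, 6], [7]].
Step i=3: Q has 3 at row 2, column 1; remove 7 from row 2 of P and reverse-bump: 7 enters row 1 and ejects 6. So w(3) = 6. P is now [[3, 7]].
Step i=2: Q has 2 at row 1, column 2; remove that cell from P, ejecting 7. So w(2) = 7. P is now [[3]].
Step i=1: Q has 1 at row 1, column 1; remove that cell from P, ejecting 3. So w(1) = 3. P is now [].

So w = 3 7 6 1 2 4 5.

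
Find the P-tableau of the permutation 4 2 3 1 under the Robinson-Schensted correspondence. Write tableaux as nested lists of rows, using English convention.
P = [[1, 3], [2], [4]]

After inserting 4: P = [[4]].
After inserting 2: P = [[2], [4]].
After inserting 3: P = [[2, 3], [4]].
After inserting 1: P = [[1, 3], [2], [4]].

So P = [[1, 3], [2], [4]].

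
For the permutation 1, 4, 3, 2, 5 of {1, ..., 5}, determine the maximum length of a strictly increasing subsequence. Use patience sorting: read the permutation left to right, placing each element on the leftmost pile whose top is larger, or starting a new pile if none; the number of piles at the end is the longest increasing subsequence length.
3

1: new pile. tops = [1]
4: new pile. tops = [1, 4]
3: onto pile 2 (replacing 4). tops = [1, 3]
2: onto pile 2 (replacing 3). tops = [1, 2]
5: new pile. tops = [1, 2, 5]

3 piles, so the longest increasing subsequence has length 3.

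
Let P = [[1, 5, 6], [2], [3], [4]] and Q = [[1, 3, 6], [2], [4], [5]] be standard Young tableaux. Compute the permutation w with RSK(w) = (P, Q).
4 3 5 2 1 6

Reverse the RSK construction: for i from n down to 1, find the cell of Q containing i, remove the entry at that cell from P, and reverse-bump it up through P; the value ejected from row 1 is w(i).

Step i=6: Q has 6 at row 1, column 3; remove that cell from P, ejecting 6. So w(6) = 6. P is now [[1, 5], [2], [3], [4]].
Step i=5: Q has 5 at row 4, column 1; remove 4 from row 4 of P and reverse-bump: 4 enters row 3 and ejects 3; 3 enters row 2 and ejects 2; 2 enters row 1 and ejects 1. So w(5) = 1. P is now [[2, 5], [3], [4]].
Step i=4: Q has 4 at row 3, column 1; remove 4 from row 3 of P and reverse-bump: 4 enters row 2 and ejects 3; 3 enters row 1 and ejects 2. So w(4) = 2. P is now [[3, 5], [4]].
Step i=3: Q has 3 at row 1, column 2; remove that cell from P, ejecting 5. So w(3) = 5. P is now [[3], [4]].
Step i=2: Q has 2 at row 2, column 1; remove 4 from row 2 of P and reverse-bump: 4 enters row 1 and ejects 3. So w(2) = 3. P is now [[4]].
Step i=1: Q has 1 at row 1, column 1; remove that cell from P, ejecting 4. So w(1) = 4. P is now [].

So w = 4 3 5 2 1 6.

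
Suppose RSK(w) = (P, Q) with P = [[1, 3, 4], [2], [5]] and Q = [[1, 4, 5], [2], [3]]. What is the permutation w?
Reverse the RSK construction: for i from n down to 1, find the cell of Q containing i, remove the entry at that cell from P, and reverse-bump it up through P; the value ejected from row 1 is w(i).

Step i=5: Q has 5 at row 1, column 3; remove that cell from P, ejecting 4. So w(5) = 4. P is now [[1, 3], [2], [5]].
Step i=4: Q has 4 at row 1, column 2; remove that cell from P, ejecting 3. So w(4) = 3. P is now [[1], [2], [5]].
Step i=3: Q has 3 at row 3, column 1; remove 5 from row 3 of P and reverse-bump: 5 enters row 2 and ejects 2; 2 enters row 1 and ejects 1. So w(3) = 1. P is now [[2], [5]].
Step i=2: Q has 2 at row 2, column 1; remove 5 from row 2 of P and reverse-bump: 5 enters row 1 and ejects 2. So w(2) = 2. P is now [[5]].
Step i=1: Q has 1 at row 1, column 1; remove that cell from P, ejecting 5. So w(1) = 5. P is now [].

So w = 5 2 1 3 4.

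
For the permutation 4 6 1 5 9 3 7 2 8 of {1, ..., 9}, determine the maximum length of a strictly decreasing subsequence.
4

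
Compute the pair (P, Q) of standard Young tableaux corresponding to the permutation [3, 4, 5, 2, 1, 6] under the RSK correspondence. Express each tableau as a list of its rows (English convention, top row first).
Insert each entry of the permutation into P by Schensted row insertion, recording in Q the position of each new cell.

Insert 3: appended to row 1. P = [[3]].
Insert 4: appended to row 1. P = [[3, 4]].
Insert 5: appended to row 1. P = [[3, 4, 5]].
Insert 2: 2 bumps 3 from row 1; 3 starts row 2. P = [[2, 4, 5], [3]].
Insert 1: 1 bumps 2 from row 1; 2 bumps 3 from row 2; 3 starts row 3. P = [[1, 4, 5], [2], [3]].
Insert 6: appended to row 1. P = [[1, 4, 5, 6], [2], [3]].

So P = [[1, 4, 5, 6], [2], [3]], Q = [[1, 2, 3, 6], [4], [5]].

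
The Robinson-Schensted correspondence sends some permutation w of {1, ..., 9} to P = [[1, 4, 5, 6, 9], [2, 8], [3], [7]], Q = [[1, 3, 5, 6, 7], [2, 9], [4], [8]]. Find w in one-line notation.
7 3 4 2 5 8 9 1 6

Reverse the RSK construction: for i from n down to 1, find the cell of Q containing i, remove the entry at that cell from P, and reverse-bump it up through P; the value ejected from row 1 is w(i).

Step i=9: Q has 9 at row 2, column 2; remove 8 from row 2 of P and reverse-bump: 8 enters row 1 and ejects 6. So w(9) = 6. P is now [[1, 4, 5, 8, 9], [2], [3], [7]].
Step i=8: Q has 8 at row 4, column 1; remove 7 from row 4 of P and reverse-bump: 7 enters row 3 and ejects 3; 3 enters row 2 and ejects 2; 2 enters row 1 and ejects 1. So w(8) = 1. P is now [[2, 4, 5, 8, 9], [3], [7]].
Step i=7: Q has 7 at row 1, column 5; remove that cell from P, ejecting 9. So w(7) = 9. P is now [[2, 4, 5, 8], [3], [7]].
Step i=6: Q has 6 at row 1, column 4; remove that cell from P, ejecting 8. So w(6) = 8. P is now [[2, 4, 5], [3], [7]].
Step i=5: Q has 5 at row 1, column 3; remove that cell from P, ejecting 5. So w(5) = 5. P is now [[2, 4], [3], [7]].
Step i=4: Q has 4 at row 3, column 1; remove 7 from row 3 of P and reverse-bump: 7 enters row 2 and ejects 3; 3 enters row 1 and ejects 2. So w(4) = 2. P is now [[3, 4], [7]].
Step i=3: Q has 3 at row 1, column 2; remove that cell from P, ejecting 4. So w(3) = 4. P is now [[3], [7]].
Step i=2: Q has 2 at row 2, column 1; remove 7 from row 2 of P and reverse-bump: 7 enters row 1 and ejects 3. So w(2) = 3. P is now [[7]].
Step i=1: Q has 1 at row 1, column 1; remove that cell from P, ejecting 7. So w(1) = 7. P is now [].

So w = 7 3 4 2 5 8 9 1 6.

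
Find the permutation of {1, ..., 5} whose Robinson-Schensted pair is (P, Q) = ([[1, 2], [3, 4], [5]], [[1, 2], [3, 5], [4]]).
Reverse the RSK construction: for i from n down to 1, find the cell of Q containing i, remove the entry at that cell from P, and reverse-bump it up through P; the value ejected from row 1 is w(i).

Step i=5: Q has 5 at row 2, column 2; remove 4 from row 2 of P and reverse-bump: 4 enters row 1 and ejects 2. So w(5) = 2. P is now [[1, 4], [3], [5]].
Step i=4: Q has 4 at row 3, column 1; remove 5 from row 3 of P and reverse-bump: 5 enters row 2 and ejects 3; 3 enters row 1 and ejects 1. So w(4) = 1. P is now [[3, 4], [5]].
Step i=3: Q has 3 at row 2, column 1; remove 5 from row 2 of P and reverse-bump: 5 enters row 1 and ejects 4. So w(3) = 4. P is now [[3, 5]].
Step i=2: Q has 2 at row 1, column 2; remove that cell from P, ejecting 5. So w(2) = 5. P is now [[3]].
Step i=1: Q has 1 at row 1, column 1; remove that cell from P, ejecting 3. So w(1) = 3. P is now [].

So w = 3 5 4 1 2.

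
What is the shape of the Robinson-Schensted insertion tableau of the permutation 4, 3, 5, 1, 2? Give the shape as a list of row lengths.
Row-insert each entry into an empty tableau.

After inserting 4: P = [[4]].
After inserting 3: P = [[3], [4]].
After inserting 5: P = [[3, 5], [4]].
After inserting 1: P = [[1, 5], [3], [4]].
After inserting 2: P = [[1, 2], [3, 5], [4]].

The final insertion tableau P = [[1, 2], [3, 5], [4]] has shape [2, 2, 1].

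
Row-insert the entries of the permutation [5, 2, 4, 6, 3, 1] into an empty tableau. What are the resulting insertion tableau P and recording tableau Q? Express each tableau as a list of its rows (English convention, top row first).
Insert each entry of the permutation into P by Schensted row insertion, recording in Q the position of each new cell.

Insert 5: appended to row 1. P = [[5]], Q = [[1]].
Insert 2: 2 bumps 5 from row 1; 5 starts row 2. P = [[2], [5]], Q = [[1], [2]].
Insert 4: appended to row 1. P = [[2, 4], [5]], Q = [[1, 3], [2]].
Insert 6: appended to row 1. P = [[2, 4, 6], [5]], Q = [[1, 3, 4], [2]].
Insert 3: 3 bumps 4 from row 1; 4 bumps 5 from row 2; 5 starts row 3. P = [[2, 3, 6], [4], [5]], Q = [[1, 3, 4], [2], [5]].
Insert 1: 1 bumps 2 from row 1; 2 bumps 4 from row 2; 4 bumps 5 from row 3; 5 starts row 4. P = [[1, 3, 6], [2], [4], [5]], Q = [[1, 3, 4], [2], [5], [6]].

So P = [[1, 3, 6], [2], [4], [5]], Q = [[1, 3, 4], [2], [5], [6]].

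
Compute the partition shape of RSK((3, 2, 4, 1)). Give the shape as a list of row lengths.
[2, 1, 1]

RSK row insertion gives P = [[1, 4], [2], [3]], which has shape [2, 1, 1].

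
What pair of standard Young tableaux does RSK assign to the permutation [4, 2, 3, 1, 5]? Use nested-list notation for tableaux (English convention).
P = [[1, 3, 5], [2], [4]], Q = [[1, 3, 5], [2], [4]]

Insert each entry of the permutation into P by Schensted row insertion, recording in Q the position of each new cell.

Insert 4: appended to row 1. P = [[4]], Q = [[1]].
Insert 2: 2 bumps 4 from row 1; 4 starts row 2. P = [[2], [4]], Q = [[1], [2]].
Insert 3: appended to row 1. P = [[2, 3], [4]], Q = [[1, 3], [2]].
Insert 1: 1 bumps 2 from row 1; 2 bumps 4 from row 2; 4 starts row 3. P = [[1, 3], [2], [4]], Q = [[1, 3], [2], [4]].
Insert 5: appended to row 1. P = [[1, 3, 5], [2], [4]], Q = [[1, 3, 5], [2], [4]].

So P = [[1, 3, 5], [2], [4]], Q = [[1, 3, 5], [2], [4]].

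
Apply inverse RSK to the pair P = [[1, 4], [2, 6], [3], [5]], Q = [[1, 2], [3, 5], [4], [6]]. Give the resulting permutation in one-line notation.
5 6 3 2 4 1

Reverse the RSK construction: for i from n down to 1, find the cell of Q containing i, remove the entry at that cell from P, and reverse-bump it up through P; the value ejected from row 1 is w(i).

Step i=6: Q has 6 at row 4, column 1; remove 5 from row 4 of P and reverse-bump: 5 enters row 3 and ejects 3; 3 enters row 2 and ejects 2; 2 enters row 1 and ejects 1. So w(6) = 1. P is now [[2, 4], [3, 6], [5]].
Step i=5: Q has 5 at row 2, column 2; remove 6 from row 2 of P and reverse-bump: 6 enters row 1 and ejects 4. So w(5) = 4. P is now [[2, 6], [3], [5]].
Step i=4: Q has 4 at row 3, column 1; remove 5 from row 3 of P and reverse-bump: 5 enters row 2 and ejects 3; 3 enters row 1 and ejects 2. So w(4) = 2. P is now [[3, 6], [5]].
Step i=3: Q has 3 at row 2, column 1; remove 5 from row 2 of P and reverse-bump: 5 enters row 1 and ejects 3. So w(3) = 3. P is now [[5, 6]].
Step i=2: Q has 2 at row 1, column 2; remove that cell from P, ejecting 6. So w(2) = 6. P is now [[5]].
Step i=1: Q has 1 at row 1, column 1; remove that cell from P, ejecting 5. So w(1) = 5. P is now [].

So w = 5 6 3 2 4 1.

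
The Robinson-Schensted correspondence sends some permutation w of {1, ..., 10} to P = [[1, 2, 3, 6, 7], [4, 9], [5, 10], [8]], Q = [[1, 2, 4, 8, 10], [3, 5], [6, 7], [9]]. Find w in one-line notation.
1 8 5 10 9 2 4 6 3 7

Reverse the RSK construction: for i from n down to 1, find the cell of Q containing i, remove the entry at that cell from P, and reverse-bump it up through P; the value ejected from row 1 is w(i).

Step i=10: Q has 10 at row 1, column 5; remove that cell from P, ejecting 7. So w(10) = 7. P is now [[1, 2, 3, 6], [4, 9], [5, 10], [8]].
Step i=9: Q has 9 at row 4, column 1; remove 8 from row 4 of P and reverse-bump: 8 enters row 3 and ejects 5; 5 enters row 2 and ejects 4; 4 enters row 1 and ejects 3. So w(9) = 3. P is now [[1, 2, 4, 6], [5, 9], [8, 10]].
Step i=8: Q has 8 at row 1, column 4; remove that cell from P, ejecting 6. So w(8) = 6. P is now [[1, 2, 4], [5, 9], [8, 10]].
Step i=7: Q has 7 at row 3, column 2; remove 10 from row 3 of P and reverse-bump: 10 enters row 2 and ejects 9; 9 enters row 1 and ejects 4. So w(7) = 4. P is now [[1, 2, 9], [5, 10], [8]].
Step i=6: Q has 6 at row 3, column 1; remove 8 from row 3 of P and reverse-bump: 8 enters row 2 and ejects 5; 5 enters row 1 and ejects 2. So w(6) = 2. P is now [[1, 5, 9], [8, 10]].
Step i=5: Q has 5 at row 2, column 2; remove 10 from row 2 of P and reverse-bump: 10 enters row 1 and ejects 9. So w(5) = 9. P is now [[1, 5, 10], [8]].
Step i=4: Q has 4 at row 1, column 3; remove that cell from P, ejecting 10. So w(4) = 10. P is now [[1, 5], [8]].
Step i=3: Q has 3 at row 2, column 1; remove 8 from row 2 of P and reverse-bump: 8 enters row 1 and ejects 5. So w(3) = 5. P is now [[1, 8]].
Step i=2: Q has 2 at row 1, column 2; remove that cell from P, ejecting 8. So w(2) = 8. P is now [[1]].
Step i=1: Q has 1 at row 1, column 1; remove that cell from P, ejecting 1. So w(1) = 1. P is now [].

So w = 1 8 5 10 9 2 4 6 3 7.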